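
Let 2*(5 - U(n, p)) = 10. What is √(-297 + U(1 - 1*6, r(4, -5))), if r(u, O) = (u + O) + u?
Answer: 3*I*√33 ≈ 17.234*I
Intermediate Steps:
r(u, O) = O + 2*u (r(u, O) = (O + u) + u = O + 2*u)
U(n, p) = 0 (U(n, p) = 5 - ½*10 = 5 - 5 = 0)
√(-297 + U(1 - 1*6, r(4, -5))) = √(-297 + 0) = √(-297) = 3*I*√33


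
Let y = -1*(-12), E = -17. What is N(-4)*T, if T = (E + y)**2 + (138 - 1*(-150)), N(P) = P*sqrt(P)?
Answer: -2504*I ≈ -2504.0*I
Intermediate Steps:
y = 12
N(P) = P**(3/2)
T = 313 (T = (-17 + 12)**2 + (138 - 1*(-150)) = (-5)**2 + (138 + 150) = 25 + 288 = 313)
N(-4)*T = (-4)**(3/2)*313 = -8*I*313 = -2504*I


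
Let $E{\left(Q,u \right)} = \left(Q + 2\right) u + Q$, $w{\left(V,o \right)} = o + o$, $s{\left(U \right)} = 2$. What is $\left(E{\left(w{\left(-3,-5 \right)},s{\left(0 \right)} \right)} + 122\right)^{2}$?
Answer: $9216$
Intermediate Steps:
$w{\left(V,o \right)} = 2 o$
$E{\left(Q,u \right)} = Q + u \left(2 + Q\right)$ ($E{\left(Q,u \right)} = \left(2 + Q\right) u + Q = u \left(2 + Q\right) + Q = Q + u \left(2 + Q\right)$)
$\left(E{\left(w{\left(-3,-5 \right)},s{\left(0 \right)} \right)} + 122\right)^{2} = \left(\left(2 \left(-5\right) + 2 \cdot 2 + 2 \left(-5\right) 2\right) + 122\right)^{2} = \left(\left(-10 + 4 - 20\right) + 122\right)^{2} = \left(-26 + 122\right)^{2} = 96^{2} = 9216$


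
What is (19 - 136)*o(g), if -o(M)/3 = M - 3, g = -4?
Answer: -2457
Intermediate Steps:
o(M) = 9 - 3*M (o(M) = -3*(M - 3) = -3*(-3 + M) = 9 - 3*M)
(19 - 136)*o(g) = (19 - 136)*(9 - 3*(-4)) = -117*(9 + 12) = -117*21 = -2457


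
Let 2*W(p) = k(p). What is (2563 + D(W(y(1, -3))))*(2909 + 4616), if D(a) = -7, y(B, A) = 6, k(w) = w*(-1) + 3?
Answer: 19233900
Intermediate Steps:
k(w) = 3 - w (k(w) = -w + 3 = 3 - w)
W(p) = 3/2 - p/2 (W(p) = (3 - p)/2 = 3/2 - p/2)
(2563 + D(W(y(1, -3))))*(2909 + 4616) = (2563 - 7)*(2909 + 4616) = 2556*7525 = 19233900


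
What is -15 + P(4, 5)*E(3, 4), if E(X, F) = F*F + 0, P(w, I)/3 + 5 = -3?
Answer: -399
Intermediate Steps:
P(w, I) = -24 (P(w, I) = -15 + 3*(-3) = -15 - 9 = -24)
E(X, F) = F**2 (E(X, F) = F**2 + 0 = F**2)
-15 + P(4, 5)*E(3, 4) = -15 - 24*4**2 = -15 - 24*16 = -15 - 384 = -399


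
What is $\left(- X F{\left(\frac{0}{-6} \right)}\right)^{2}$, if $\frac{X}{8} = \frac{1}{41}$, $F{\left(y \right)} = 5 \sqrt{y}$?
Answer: $0$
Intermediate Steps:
$X = \frac{8}{41} \approx 0.19512$
$\left(- X F{\left(\frac{0}{-6} \right)}\right)^{2} = \left(\left(-1\right) \frac{8}{41} \cdot 5 \sqrt{\frac{0}{-6}}\right)^{2} = \left(- \frac{8 \cdot 5 \sqrt{0 \left(- \frac{1}{6}\right)}}{41}\right)^{2} = \left(- \frac{8 \cdot 5 \sqrt{0}}{41}\right)^{2} = \left(- \frac{8 \cdot 5 \cdot 0}{41}\right)^{2} = \left(\left(- \frac{8}{41}\right) 0\right)^{2} = 0^{2} = 0$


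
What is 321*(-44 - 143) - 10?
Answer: -60037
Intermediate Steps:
321*(-44 - 143) - 10 = 321*(-187) - 10 = -60027 - 10 = -60037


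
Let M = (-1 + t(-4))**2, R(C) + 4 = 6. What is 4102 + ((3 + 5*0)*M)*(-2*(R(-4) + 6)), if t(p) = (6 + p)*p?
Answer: 214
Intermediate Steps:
R(C) = 2 (R(C) = -4 + 6 = 2)
t(p) = p*(6 + p)
M = 81 (M = (-1 - 4*(6 - 4))**2 = (-1 - 4*2)**2 = (-1 - 8)**2 = (-9)**2 = 81)
4102 + ((3 + 5*0)*M)*(-2*(R(-4) + 6)) = 4102 + ((3 + 5*0)*81)*(-2*(2 + 6)) = 4102 + ((3 + 0)*81)*(-2*8) = 4102 + (3*81)*(-16) = 4102 + 243*(-16) = 4102 - 3888 = 214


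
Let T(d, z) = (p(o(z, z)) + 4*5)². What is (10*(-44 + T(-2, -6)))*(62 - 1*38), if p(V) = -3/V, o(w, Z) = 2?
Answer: 71580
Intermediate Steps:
T(d, z) = 1369/4 (T(d, z) = (-3/2 + 4*5)² = (-3*½ + 20)² = (-3/2 + 20)² = (37/2)² = 1369/4)
(10*(-44 + T(-2, -6)))*(62 - 1*38) = (10*(-44 + 1369/4))*(62 - 1*38) = (10*(1193/4))*(62 - 38) = (5965/2)*24 = 71580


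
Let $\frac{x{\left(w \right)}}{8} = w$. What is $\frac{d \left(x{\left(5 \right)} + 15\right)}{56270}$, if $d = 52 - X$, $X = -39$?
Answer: $\frac{1001}{11254} \approx 0.088946$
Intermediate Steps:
$d = 91$ ($d = 52 - -39 = 52 + 39 = 91$)
$x{\left(w \right)} = 8 w$
$\frac{d \left(x{\left(5 \right)} + 15\right)}{56270} = \frac{91 \left(8 \cdot 5 + 15\right)}{56270} = 91 \left(40 + 15\right) \frac{1}{56270} = 91 \cdot 55 \cdot \frac{1}{56270} = 5005 \cdot \frac{1}{56270} = \frac{1001}{11254}$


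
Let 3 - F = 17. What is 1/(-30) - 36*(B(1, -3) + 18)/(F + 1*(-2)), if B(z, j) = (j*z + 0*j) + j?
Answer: 809/30 ≈ 26.967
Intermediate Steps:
F = -14 (F = 3 - 1*17 = 3 - 17 = -14)
B(z, j) = j + j*z (B(z, j) = (j*z + 0) + j = j*z + j = j + j*z)
1/(-30) - 36*(B(1, -3) + 18)/(F + 1*(-2)) = 1/(-30) - 36*(-3*(1 + 1) + 18)/(-14 + 1*(-2)) = -1/30 - 36*(-3*2 + 18)/(-14 - 2) = -1/30 - 36*(-6 + 18)/(-16) = -1/30 - 432*(-1)/16 = -1/30 - 36*(-3/4) = -1/30 + 27 = 809/30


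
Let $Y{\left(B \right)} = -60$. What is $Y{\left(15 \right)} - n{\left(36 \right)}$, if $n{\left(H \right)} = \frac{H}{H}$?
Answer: $-61$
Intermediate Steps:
$n{\left(H \right)} = 1$
$Y{\left(15 \right)} - n{\left(36 \right)} = -60 - 1 = -61$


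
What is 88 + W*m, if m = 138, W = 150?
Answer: 20788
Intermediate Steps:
88 + W*m = 88 + 150*138 = 88 + 20700 = 20788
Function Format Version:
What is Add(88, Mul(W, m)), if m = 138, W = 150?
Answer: 20788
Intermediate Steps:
Add(88, Mul(W, m)) = Add(88, Mul(150, 138)) = Add(88, 20700) = 20788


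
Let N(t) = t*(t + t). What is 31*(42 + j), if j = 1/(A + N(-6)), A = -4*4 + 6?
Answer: 2605/2 ≈ 1302.5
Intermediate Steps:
A = -10 (A = -16 + 6 = -10)
N(t) = 2*t² (N(t) = t*(2*t) = 2*t²)
j = 1/62 (j = 1/(-10 + 2*(-6)²) = 1/(-10 + 2*36) = 1/(-10 + 72) = 1/62 ≈ 0.016129)
31*(42 + j) = 31*(42 + 1/62) = 31*(2605/62) = 2605/2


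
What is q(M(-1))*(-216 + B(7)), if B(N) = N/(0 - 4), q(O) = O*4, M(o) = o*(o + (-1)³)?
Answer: -1742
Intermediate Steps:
M(o) = o*(-1 + o) (M(o) = o*(o - 1) = o*(-1 + o))
q(O) = 4*O
B(N) = -N/4 (B(N) = N/(-4) = -N/4)
q(M(-1))*(-216 + B(7)) = (4*(-(-1 - 1)))*(-216 - ¼*7) = (4*(-1*(-2)))*(-216 - 7/4) = (4*2)*(-871/4) = 8*(-871/4) = -1742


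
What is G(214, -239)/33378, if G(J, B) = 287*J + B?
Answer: 20393/11126 ≈ 1.8329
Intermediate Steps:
G(J, B) = B + 287*J
G(214, -239)/33378 = (-239 + 287*214)/33378 = (-239 + 61418)*(1/33378) = 61179*(1/33378) = 20393/11126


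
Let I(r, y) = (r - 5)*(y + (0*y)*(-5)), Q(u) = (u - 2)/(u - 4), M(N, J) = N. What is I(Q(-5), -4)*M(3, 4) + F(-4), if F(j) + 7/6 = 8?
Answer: 115/2 ≈ 57.500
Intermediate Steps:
F(j) = 41/6 (F(j) = -7/6 + 8 = 41/6)
Q(u) = (-2 + u)/(-4 + u)
I(r, y) = y*(-5 + r) (I(r, y) = (-5 + r)*(y + 0*(-5)) = (-5 + r)*(y + 0) = (-5 + r)*y = y*(-5 + r))
I(Q(-5), -4)*M(3, 4) + F(-4) = -4*(-5 + (-2 - 5)/(-4 - 5))*3 + 41/6 = -4*(-5 - 7/(-9))*3 + 41/6 = -4*(-5 - ⅑*(-7))*3 + 41/6 = -4*(-5 + 7/9)*3 + 41/6 = -4*(-38/9)*3 + 41/6 = (152/9)*3 + 41/6 = 152/3 + 41/6 = 115/2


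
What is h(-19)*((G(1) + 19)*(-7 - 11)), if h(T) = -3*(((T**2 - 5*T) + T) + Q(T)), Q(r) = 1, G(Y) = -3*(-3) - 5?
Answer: 543996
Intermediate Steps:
G(Y) = 4 (G(Y) = 9 - 5 = 4)
h(T) = -3 - 3*T**2 + 12*T (h(T) = -3*(((T**2 - 5*T) + T) + 1) = -3*((T**2 - 4*T) + 1) = -3*(1 + T**2 - 4*T) = -3 - 3*T**2 + 12*T)
h(-19)*((G(1) + 19)*(-7 - 11)) = (-3 - 3*(-19)**2 + 12*(-19))*((4 + 19)*(-7 - 11)) = (-3 - 3*361 - 228)*(23*(-18)) = (-3 - 1083 - 228)*(-414) = -1314*(-414) = 543996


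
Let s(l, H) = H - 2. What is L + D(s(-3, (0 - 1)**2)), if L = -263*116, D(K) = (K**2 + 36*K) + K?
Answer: -30544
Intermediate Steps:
s(l, H) = -2 + H
D(K) = K**2 + 37*K
L = -30508
L + D(s(-3, (0 - 1)**2)) = -30508 + (-2 + (0 - 1)**2)*(37 + (-2 + (0 - 1)**2)) = -30508 + (-2 + (-1)**2)*(37 + (-2 + (-1)**2)) = -30508 + (-2 + 1)*(37 + (-2 + 1)) = -30508 - (37 - 1) = -30508 - 1*36 = -30508 - 36 = -30544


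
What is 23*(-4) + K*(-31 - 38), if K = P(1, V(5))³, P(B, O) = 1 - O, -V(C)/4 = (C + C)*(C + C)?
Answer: -4449202961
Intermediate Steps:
V(C) = -16*C² (V(C) = -4*(C + C)*(C + C) = -4*2*C*2*C = -16*C²)
K = 64481201 (K = (1 - (-16)*5²)³ = (1 - (-16)*25)³ = (1 - 1*(-400))³ = (1 + 400)³ = 401³ = 64481201)
23*(-4) + K*(-31 - 38) = 23*(-4) + 64481201*(-31 - 38) = -92 + 64481201*(-69) = -92 - 4449202869 = -4449202961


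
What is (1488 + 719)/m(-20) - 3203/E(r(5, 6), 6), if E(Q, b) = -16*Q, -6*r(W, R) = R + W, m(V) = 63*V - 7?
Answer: -12368819/111496 ≈ -110.94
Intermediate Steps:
m(V) = -7 + 63*V
r(W, R) = -R/6 - W/6 (r(W, R) = -(R + W)/6 = -R/6 - W/6)
(1488 + 719)/m(-20) - 3203/E(r(5, 6), 6) = (1488 + 719)/(-7 + 63*(-20)) - 3203*(-1/(16*(-⅙*6 - ⅙*5))) = 2207/(-7 - 1260) - 3203*(-1/(16*(-1 - ⅚))) = 2207/(-1267) - 3203/((-16*(-11/6))) = 2207*(-1/1267) - 3203/88/3 = -2207/1267 - 3203*3/88 = -2207/1267 - 9609/88 = -12368819/111496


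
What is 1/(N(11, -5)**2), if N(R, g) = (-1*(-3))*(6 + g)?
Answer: 1/9 ≈ 0.11111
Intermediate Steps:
N(R, g) = 18 + 3*g (N(R, g) = 3*(6 + g) = 18 + 3*g)
1/(N(11, -5)**2) = 1/((18 + 3*(-5))**2) = 1/((18 - 15)**2) = 1/(3**2) = 1/9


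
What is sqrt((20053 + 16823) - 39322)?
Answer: I*sqrt(2446) ≈ 49.457*I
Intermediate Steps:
sqrt((20053 + 16823) - 39322) = sqrt(36876 - 39322) = sqrt(-2446) = I*sqrt(2446)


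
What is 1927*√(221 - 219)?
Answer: 1927*√2 ≈ 2725.2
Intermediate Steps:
1927*√(221 - 219) = 1927*√2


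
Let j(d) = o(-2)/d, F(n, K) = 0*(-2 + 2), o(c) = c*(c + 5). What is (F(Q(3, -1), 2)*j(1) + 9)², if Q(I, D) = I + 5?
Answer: 81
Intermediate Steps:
o(c) = c*(5 + c)
Q(I, D) = 5 + I
F(n, K) = 0 (F(n, K) = 0*0 = 0)
j(d) = -6/d (j(d) = (-2*(5 - 2))/d = (-2*3)/d = -6/d)
(F(Q(3, -1), 2)*j(1) + 9)² = (0*(-6/1) + 9)² = (0*(-6*1) + 9)² = (0*(-6) + 9)² = (0 + 9)² = 9² = 81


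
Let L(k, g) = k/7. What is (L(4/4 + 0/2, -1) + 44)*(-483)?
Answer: -21321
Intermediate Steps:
L(k, g) = k/7 (L(k, g) = k*(⅐) = k/7)
(L(4/4 + 0/2, -1) + 44)*(-483) = ((4/4 + 0/2)/7 + 44)*(-483) = ((4*(¼) + 0*(½))/7 + 44)*(-483) = ((1 + 0)/7 + 44)*(-483) = ((⅐)*1 + 44)*(-483) = (⅐ + 44)*(-483) = (309/7)*(-483) = -21321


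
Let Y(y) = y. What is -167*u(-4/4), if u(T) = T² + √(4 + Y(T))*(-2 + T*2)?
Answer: -167 + 668*√3 ≈ 990.01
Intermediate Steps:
u(T) = T² + √(4 + T)*(-2 + 2*T) (u(T) = T² + √(4 + T)*(-2 + T*2) = T² + √(4 + T)*(-2 + 2*T))
-167*u(-4/4) = -167*((-4/4)² - 2*√(4 - 4/4) + 2*(-4/4)*√(4 - 4/4)) = -167*((-4*¼)² - 2*√(4 - 4*¼) + 2*(-4*¼)*√(4 - 4*¼)) = -167*((-1)² - 2*√(4 - 1) + 2*(-1)*√(4 - 1)) = -167*(1 - 2*√3 + 2*(-1)*√3) = -167*(1 - 2*√3 - 2*√3) = -167*(1 - 4*√3) = -167 + 668*√3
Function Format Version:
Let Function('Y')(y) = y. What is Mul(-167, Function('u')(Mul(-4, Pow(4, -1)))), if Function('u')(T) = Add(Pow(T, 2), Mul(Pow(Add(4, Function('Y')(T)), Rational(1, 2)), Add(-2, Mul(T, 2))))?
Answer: Add(-167, Mul(668, Pow(3, Rational(1, 2)))) ≈ 990.01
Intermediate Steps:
Function('u')(T) = Add(Pow(T, 2), Mul(Pow(Add(4, T), Rational(1, 2)), Add(-2, Mul(2, T)))) (Function('u')(T) = Add(Pow(T, 2), Mul(Pow(Add(4, T), Rational(1, 2)), Add(-2, Mul(T, 2)))) = Add(Pow(T, 2), Mul(Pow(Add(4, T), Rational(1, 2)), Add(-2, Mul(2, T)))))
Mul(-167, Function('u')(Mul(-4, Pow(4, -1)))) = Mul(-167, Add(Pow(Mul(-4, Pow(4, -1)), 2), Mul(-2, Pow(Add(4, Mul(-4, Pow(4, -1))), Rational(1, 2))), Mul(2, Mul(-4, Pow(4, -1)), Pow(Add(4, Mul(-4, Pow(4, -1))), Rational(1, 2))))) = Mul(-167, Add(Pow(Mul(-4, Rational(1, 4)), 2), Mul(-2, Pow(Add(4, Mul(-4, Rational(1, 4))), Rational(1, 2))), Mul(2, Mul(-4, Rational(1, 4)), Pow(Add(4, Mul(-4, Rational(1, 4))), Rational(1, 2))))) = Mul(-167, Add(Pow(-1, 2), Mul(-2, Pow(Add(4, -1), Rational(1, 2))), Mul(2, -1, Pow(Add(4, -1), Rational(1, 2))))) = Mul(-167, Add(1, Mul(-2, Pow(3, Rational(1, 2))), Mul(2, -1, Pow(3, Rational(1, 2))))) = Mul(-167, Add(1, Mul(-2, Pow(3, Rational(1, 2))), Mul(-2, Pow(3, Rational(1, 2))))) = Mul(-167, Add(1, Mul(-4, Pow(3, Rational(1, 2))))) = Add(-167, Mul(668, Pow(3, Rational(1, 2))))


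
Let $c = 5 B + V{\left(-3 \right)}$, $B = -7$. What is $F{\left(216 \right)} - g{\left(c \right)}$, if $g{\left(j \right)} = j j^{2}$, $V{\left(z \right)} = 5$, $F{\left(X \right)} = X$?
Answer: $27216$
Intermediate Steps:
$c = -30$ ($c = 5 \left(-7\right) + 5 = -35 + 5 = -30$)
$g{\left(j \right)} = j^{3}$
$F{\left(216 \right)} - g{\left(c \right)} = 216 - \left(-30\right)^{3} = 216 - -27000 = 216 + 27000 = 27216$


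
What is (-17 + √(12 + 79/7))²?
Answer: (119 - √1141)²/49 ≈ 148.22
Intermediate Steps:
(-17 + √(12 + 79/7))² = (-17 + √(163/7))² = (-17 + √1141/7)²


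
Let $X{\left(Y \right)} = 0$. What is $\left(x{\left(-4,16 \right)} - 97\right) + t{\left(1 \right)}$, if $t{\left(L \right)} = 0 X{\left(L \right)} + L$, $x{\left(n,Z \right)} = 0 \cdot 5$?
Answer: $-96$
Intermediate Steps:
$x{\left(n,Z \right)} = 0$
$t{\left(L \right)} = L$ ($t{\left(L \right)} = 0 \cdot 0 + L = 0 + L = L$)
$\left(x{\left(-4,16 \right)} - 97\right) + t{\left(1 \right)} = \left(0 - 97\right) + 1 = -97 + 1 = -96$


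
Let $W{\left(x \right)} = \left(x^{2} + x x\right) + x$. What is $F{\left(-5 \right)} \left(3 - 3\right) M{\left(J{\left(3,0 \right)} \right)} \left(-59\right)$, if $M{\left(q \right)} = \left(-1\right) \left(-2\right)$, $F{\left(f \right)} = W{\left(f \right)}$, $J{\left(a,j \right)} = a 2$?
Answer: $0$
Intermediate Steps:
$J{\left(a,j \right)} = 2 a$
$W{\left(x \right)} = x + 2 x^{2}$ ($W{\left(x \right)} = \left(x^{2} + x^{2}\right) + x = 2 x^{2} + x = x + 2 x^{2}$)
$F{\left(f \right)} = f \left(1 + 2 f\right)$
$M{\left(q \right)} = 2$
$F{\left(-5 \right)} \left(3 - 3\right) M{\left(J{\left(3,0 \right)} \right)} \left(-59\right) = - 5 \left(1 + 2 \left(-5\right)\right) \left(3 - 3\right) 2 \left(-59\right) = - 5 \left(1 - 10\right) 0 \cdot 2 \left(-59\right) = \left(-5\right) \left(-9\right) 0 \left(-59\right) = 45 \cdot 0 \left(-59\right) = 0 \left(-59\right) = 0$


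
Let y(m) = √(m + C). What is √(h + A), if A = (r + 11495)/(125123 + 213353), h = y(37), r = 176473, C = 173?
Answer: √(3976416048 + 7160375161*√210)/84619 ≈ 3.8790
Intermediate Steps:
y(m) = √(173 + m) (y(m) = √(m + 173) = √(173 + m))
h = √210 (h = √(173 + 37) = √210 ≈ 14.491)
A = 46992/84619 (A = (176473 + 11495)/(125123 + 213353) = 187968/338476 = 187968*(1/338476) = 46992/84619 ≈ 0.55534)
√(h + A) = √(√210 + 46992/84619) = √(46992/84619 + √210)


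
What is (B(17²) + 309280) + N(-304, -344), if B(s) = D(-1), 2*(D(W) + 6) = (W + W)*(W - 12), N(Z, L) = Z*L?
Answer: 413863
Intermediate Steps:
N(Z, L) = L*Z
D(W) = -6 + W*(-12 + W) (D(W) = -6 + ((W + W)*(W - 12))/2 = -6 + ((2*W)*(-12 + W))/2 = -6 + (2*W*(-12 + W))/2 = -6 + W*(-12 + W))
B(s) = 7 (B(s) = -6 + (-1)² - 12*(-1) = -6 + 1 + 12 = 7)
(B(17²) + 309280) + N(-304, -344) = (7 + 309280) - 344*(-304) = 309287 + 104576 = 413863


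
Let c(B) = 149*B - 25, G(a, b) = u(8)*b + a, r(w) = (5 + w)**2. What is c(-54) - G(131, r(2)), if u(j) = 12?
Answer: -8790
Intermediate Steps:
G(a, b) = a + 12*b (G(a, b) = 12*b + a = a + 12*b)
c(B) = -25 + 149*B
c(-54) - G(131, r(2)) = (-25 + 149*(-54)) - (131 + 12*(5 + 2)**2) = (-25 - 8046) - (131 + 12*7**2) = -8071 - (131 + 12*49) = -8071 - (131 + 588) = -8071 - 1*719 = -8071 - 719 = -8790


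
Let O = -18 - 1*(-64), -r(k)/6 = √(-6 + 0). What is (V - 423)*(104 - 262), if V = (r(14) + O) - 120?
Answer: 78526 + 948*I*√6 ≈ 78526.0 + 2322.1*I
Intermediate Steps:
r(k) = -6*I*√6 (r(k) = -6*√(-6 + 0) = -6*I*√6)
O = 46 (O = -18 + 64 = 46)
V = -74 - 6*I*√6 (V = (-6*I*√6 + 46) - 120 = (46 - 6*I*√6) - 120 = -74 - 6*I*√6 ≈ -74.0 - 14.697*I)
(V - 423)*(104 - 262) = ((-74 - 6*I*√6) - 423)*(104 - 262) = (-497 - 6*I*√6)*(-158) = 78526 + 948*I*√6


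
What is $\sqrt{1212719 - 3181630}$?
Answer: $i \sqrt{1968911} \approx 1403.2 i$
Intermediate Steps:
$\sqrt{1212719 - 3181630} = \sqrt{-1968911} = i \sqrt{1968911}$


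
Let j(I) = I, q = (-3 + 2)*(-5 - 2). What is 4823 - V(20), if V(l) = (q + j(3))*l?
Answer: 4623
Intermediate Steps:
q = 7 (q = -1*(-7) = 7)
V(l) = 10*l (V(l) = (7 + 3)*l = 10*l)
4823 - V(20) = 4823 - 10*20 = 4823 - 1*200 = 4823 - 200 = 4623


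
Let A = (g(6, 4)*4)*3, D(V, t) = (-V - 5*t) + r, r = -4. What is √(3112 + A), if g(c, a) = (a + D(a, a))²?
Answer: 2*√2506 ≈ 100.12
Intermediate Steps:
D(V, t) = -4 - V - 5*t (D(V, t) = (-V - 5*t) - 4 = -4 - V - 5*t)
g(c, a) = (-4 - 5*a)² (g(c, a) = (a + (-4 - a - 5*a))² = (a + (-4 - 6*a))² = (-4 - 5*a)²)
A = 6912 (A = ((4 + 5*4)²*4)*3 = ((4 + 20)²*4)*3 = (24²*4)*3 = (576*4)*3 = 2304*3 = 6912)
√(3112 + A) = √(3112 + 6912) = √10024 = 2*√2506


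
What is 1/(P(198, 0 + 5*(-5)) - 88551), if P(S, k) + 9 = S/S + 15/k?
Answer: -5/442798 ≈ -1.1292e-5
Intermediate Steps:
P(S, k) = -8 + 15/k (P(S, k) = -9 + (S/S + 15/k) = -9 + (1 + 15/k) = -8 + 15/k)
1/(P(198, 0 + 5*(-5)) - 88551) = 1/((-8 + 15/(0 + 5*(-5))) - 88551) = 1/((-8 + 15/(0 - 25)) - 88551) = 1/((-8 + 15/(-25)) - 88551) = 1/((-8 + 15*(-1/25)) - 88551) = 1/((-8 - 3/5) - 88551) = 1/(-43/5 - 88551) = 1/(-442798/5) = -5/442798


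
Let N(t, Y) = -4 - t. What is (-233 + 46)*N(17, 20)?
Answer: 3927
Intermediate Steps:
(-233 + 46)*N(17, 20) = (-233 + 46)*(-4 - 1*17) = -187*(-4 - 17) = -187*(-21) = 3927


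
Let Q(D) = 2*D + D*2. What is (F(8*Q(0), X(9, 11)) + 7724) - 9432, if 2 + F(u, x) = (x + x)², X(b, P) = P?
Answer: -1226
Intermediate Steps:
Q(D) = 4*D (Q(D) = 2*D + 2*D = 4*D)
F(u, x) = -2 + 4*x² (F(u, x) = -2 + (x + x)² = -2 + (2*x)² = -2 + 4*x²)
(F(8*Q(0), X(9, 11)) + 7724) - 9432 = ((-2 + 4*11²) + 7724) - 9432 = ((-2 + 4*121) + 7724) - 9432 = ((-2 + 484) + 7724) - 9432 = (482 + 7724) - 9432 = 8206 - 9432 = -1226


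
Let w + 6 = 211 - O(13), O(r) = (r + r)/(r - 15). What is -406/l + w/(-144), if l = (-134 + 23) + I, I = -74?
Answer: 9067/13320 ≈ 0.68071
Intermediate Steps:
O(r) = 2*r/(-15 + r) (O(r) = (2*r)/(-15 + r) = 2*r/(-15 + r))
w = 218 (w = -6 + (211 - 2*13/(-15 + 13)) = -6 + (211 - 2*13/(-2)) = -6 + (211 - 2*13*(-1)/2) = -6 + (211 - 1*(-13)) = -6 + (211 + 13) = -6 + 224 = 218)
l = -185 (l = (-134 + 23) - 74 = -111 - 74 = -185)
-406/l + w/(-144) = -406/(-185) + 218/(-144) = -406*(-1/185) + 218*(-1/144) = 406/185 - 109/72 = 9067/13320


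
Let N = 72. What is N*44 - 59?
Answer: 3109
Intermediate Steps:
N*44 - 59 = 72*44 - 59 = 3168 - 59 = 3109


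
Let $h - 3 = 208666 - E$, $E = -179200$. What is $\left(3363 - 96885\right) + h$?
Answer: $294347$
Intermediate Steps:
$h = 387869$ ($h = 3 + \left(208666 - -179200\right) = 3 + \left(208666 + 179200\right) = 3 + 387866 = 387869$)
$\left(3363 - 96885\right) + h = \left(3363 - 96885\right) + 387869 = -93522 + 387869 = 294347$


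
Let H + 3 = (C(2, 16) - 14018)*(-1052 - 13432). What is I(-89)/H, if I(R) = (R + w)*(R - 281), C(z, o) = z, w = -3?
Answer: 34040/203007741 ≈ 0.00016768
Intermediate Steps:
I(R) = (-281 + R)*(-3 + R) (I(R) = (R - 3)*(R - 281) = (-3 + R)*(-281 + R) = (-281 + R)*(-3 + R))
H = 203007741 (H = -3 + (2 - 14018)*(-1052 - 13432) = -3 - 14016*(-14484) = -3 + 203007744 = 203007741)
I(-89)/H = (843 + (-89)² - 284*(-89))/203007741 = (843 + 7921 + 25276)*(1/203007741) = 34040*(1/203007741) = 34040/203007741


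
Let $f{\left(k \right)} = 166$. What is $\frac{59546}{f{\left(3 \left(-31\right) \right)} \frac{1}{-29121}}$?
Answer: $- \frac{867019533}{83} \approx -1.0446 \cdot 10^{7}$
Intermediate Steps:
$\frac{59546}{f{\left(3 \left(-31\right) \right)} \frac{1}{-29121}} = \frac{59546}{166 \frac{1}{-29121}} = \frac{59546}{166 \left(- \frac{1}{29121}\right)} = \frac{59546}{- \frac{166}{29121}} = 59546 \left(- \frac{29121}{166}\right) = - \frac{867019533}{83}$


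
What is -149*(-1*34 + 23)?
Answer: 1639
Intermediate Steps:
-149*(-1*34 + 23) = -149*(-34 + 23) = -149*(-11) = 1639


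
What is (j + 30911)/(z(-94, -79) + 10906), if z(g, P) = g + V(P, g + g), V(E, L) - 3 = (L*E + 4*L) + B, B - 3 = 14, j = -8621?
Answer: 11145/12466 ≈ 0.89403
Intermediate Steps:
B = 17 (B = 3 + 14 = 17)
V(E, L) = 20 + 4*L + E*L (V(E, L) = 3 + ((L*E + 4*L) + 17) = 3 + ((E*L + 4*L) + 17) = 3 + ((4*L + E*L) + 17) = 3 + (17 + 4*L + E*L) = 20 + 4*L + E*L)
z(g, P) = 20 + 9*g + 2*P*g (z(g, P) = g + (20 + 4*(g + g) + P*(g + g)) = g + (20 + 4*(2*g) + P*(2*g)) = g + (20 + 8*g + 2*P*g) = 20 + 9*g + 2*P*g)
(j + 30911)/(z(-94, -79) + 10906) = (-8621 + 30911)/((20 + 9*(-94) + 2*(-79)*(-94)) + 10906) = 22290/((20 - 846 + 14852) + 10906) = 22290/(14026 + 10906) = 22290/24932 = 22290*(1/24932) = 11145/12466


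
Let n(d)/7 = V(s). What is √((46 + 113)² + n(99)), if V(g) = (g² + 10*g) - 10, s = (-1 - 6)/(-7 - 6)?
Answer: 2*√1066843/13 ≈ 158.90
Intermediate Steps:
s = 7/13 (s = -7/(-13) = -7*(-1/13) = 7/13 ≈ 0.53846)
V(g) = -10 + g² + 10*g
n(d) = -5117/169 (n(d) = 7*(-10 + (7/13)² + 10*(7/13)) = 7*(-10 + 49/169 + 70/13) = 7*(-731/169) = -5117/169)
√((46 + 113)² + n(99)) = √((46 + 113)² - 5117/169) = √(159² - 5117/169) = √(25281 - 5117/169) = √(4267372/169) = 2*√1066843/13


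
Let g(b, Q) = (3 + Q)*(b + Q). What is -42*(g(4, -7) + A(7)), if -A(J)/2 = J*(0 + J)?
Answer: 3612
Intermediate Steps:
g(b, Q) = (3 + Q)*(Q + b)
A(J) = -2*J**2 (A(J) = -2*J*(0 + J) = -2*J*J = -2*J**2)
-42*(g(4, -7) + A(7)) = -42*(((-7)**2 + 3*(-7) + 3*4 - 7*4) - 2*7**2) = -42*((49 - 21 + 12 - 28) - 2*49) = -42*(12 - 98) = -42*(-86) = 3612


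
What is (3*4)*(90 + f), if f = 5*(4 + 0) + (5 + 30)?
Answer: 1740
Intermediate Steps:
f = 55 (f = 5*4 + 35 = 20 + 35 = 55)
(3*4)*(90 + f) = (3*4)*(90 + 55) = 12*145 = 1740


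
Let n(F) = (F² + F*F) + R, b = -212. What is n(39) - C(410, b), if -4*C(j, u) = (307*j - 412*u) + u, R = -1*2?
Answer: 112581/2 ≈ 56291.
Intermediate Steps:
R = -2
C(j, u) = -307*j/4 + 411*u/4 (C(j, u) = -((307*j - 412*u) + u)/4 = -((-412*u + 307*j) + u)/4 = -(-411*u + 307*j)/4 = -307*j/4 + 411*u/4)
n(F) = -2 + 2*F² (n(F) = (F² + F*F) - 2 = (F² + F²) - 2 = 2*F² - 2 = -2 + 2*F²)
n(39) - C(410, b) = (-2 + 2*39²) - (-307/4*410 + (411/4)*(-212)) = (-2 + 2*1521) - (-62935/2 - 21783) = (-2 + 3042) - 1*(-106501/2) = 3040 + 106501/2 = 112581/2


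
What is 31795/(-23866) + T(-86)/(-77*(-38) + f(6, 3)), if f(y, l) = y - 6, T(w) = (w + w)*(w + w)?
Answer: 306509787/34915958 ≈ 8.7785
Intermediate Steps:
T(w) = 4*w**2 (T(w) = (2*w)*(2*w) = 4*w**2)
f(y, l) = -6 + y
31795/(-23866) + T(-86)/(-77*(-38) + f(6, 3)) = 31795/(-23866) + (4*(-86)**2)/(-77*(-38) + (-6 + 6)) = 31795*(-1/23866) + (4*7396)/(2926 + 0) = -31795/23866 + 29584/2926 = -31795/23866 + 29584*(1/2926) = -31795/23866 + 14792/1463 = 306509787/34915958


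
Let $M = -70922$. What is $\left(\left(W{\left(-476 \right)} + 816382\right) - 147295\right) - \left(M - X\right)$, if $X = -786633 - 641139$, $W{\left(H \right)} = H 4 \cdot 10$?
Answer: $-706803$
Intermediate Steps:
$W{\left(H \right)} = 40 H$ ($W{\left(H \right)} = 4 H 10 = 40 H$)
$X = -1427772$ ($X = -786633 - 641139 = -1427772$)
$\left(\left(W{\left(-476 \right)} + 816382\right) - 147295\right) - \left(M - X\right) = \left(\left(40 \left(-476\right) + 816382\right) - 147295\right) - \left(-70922 - -1427772\right) = \left(\left(-19040 + 816382\right) - 147295\right) - \left(-70922 + 1427772\right) = \left(797342 - 147295\right) - 1356850 = 650047 - 1356850 = -706803$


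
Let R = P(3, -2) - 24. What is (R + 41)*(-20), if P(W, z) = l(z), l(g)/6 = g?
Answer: -100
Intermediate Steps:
l(g) = 6*g
P(W, z) = 6*z
R = -36 (R = 6*(-2) - 24 = -12 - 24 = -36)
(R + 41)*(-20) = (-36 + 41)*(-20) = 5*(-20) = -100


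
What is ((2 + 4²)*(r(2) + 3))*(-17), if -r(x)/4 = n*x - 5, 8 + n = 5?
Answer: -14382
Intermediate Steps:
n = -3 (n = -8 + 5 = -3)
r(x) = 20 + 12*x (r(x) = -4*(-3*x - 5) = -4*(-5 - 3*x) = 20 + 12*x)
((2 + 4²)*(r(2) + 3))*(-17) = ((2 + 4²)*((20 + 12*2) + 3))*(-17) = ((2 + 16)*((20 + 24) + 3))*(-17) = (18*(44 + 3))*(-17) = (18*47)*(-17) = 846*(-17) = -14382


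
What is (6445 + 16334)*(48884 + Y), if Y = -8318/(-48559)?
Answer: 54072026511246/48559 ≈ 1.1135e+9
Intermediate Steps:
Y = 8318/48559 (Y = -8318*(-1/48559) = 8318/48559 ≈ 0.17130)
(6445 + 16334)*(48884 + Y) = (6445 + 16334)*(48884 + 8318/48559) = 22779*(2373766474/48559) = 54072026511246/48559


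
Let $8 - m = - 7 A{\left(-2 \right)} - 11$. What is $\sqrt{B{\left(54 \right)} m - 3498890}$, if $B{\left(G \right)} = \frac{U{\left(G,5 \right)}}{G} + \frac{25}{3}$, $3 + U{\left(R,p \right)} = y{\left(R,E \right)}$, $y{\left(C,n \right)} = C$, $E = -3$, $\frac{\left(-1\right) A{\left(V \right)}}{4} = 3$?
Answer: $\frac{5 i \sqrt{5039270}}{6} \approx 1870.7 i$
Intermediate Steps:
$A{\left(V \right)} = -12$ ($A{\left(V \right)} = \left(-4\right) 3 = -12$)
$U{\left(R,p \right)} = -3 + R$
$B{\left(G \right)} = \frac{25}{3} + \frac{-3 + G}{G}$ ($B{\left(G \right)} = \frac{-3 + G}{G} + \frac{25}{3} = \frac{25}{3} + \frac{-3 + G}{G}$)
$m = -65$ ($m = 8 - \left(\left(-7\right) \left(-12\right) - 11\right) = 8 - \left(84 - 11\right) = 8 - 73 = -65$)
$\sqrt{B{\left(54 \right)} m - 3498890} = \sqrt{\left(\frac{28}{3} - \frac{3}{54}\right) \left(-65\right) - 3498890} = \sqrt{\left(\frac{28}{3} - \frac{1}{18}\right) \left(-65\right) - 3498890} = \sqrt{\frac{167}{18} \left(-65\right) - 3498890} = \sqrt{- \frac{10855}{18} - 3498890} = \sqrt{- \frac{62990875}{18}} = \frac{5 i \sqrt{5039270}}{6}$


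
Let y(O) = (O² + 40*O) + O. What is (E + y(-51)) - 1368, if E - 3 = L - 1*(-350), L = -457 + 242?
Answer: -720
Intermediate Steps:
y(O) = O² + 41*O
L = -215
E = 138 (E = 3 + (-215 - 1*(-350)) = 3 + (-215 + 350) = 3 + 135 = 138)
(E + y(-51)) - 1368 = (138 - 51*(41 - 51)) - 1368 = (138 - 51*(-10)) - 1368 = (138 + 510) - 1368 = 648 - 1368 = -720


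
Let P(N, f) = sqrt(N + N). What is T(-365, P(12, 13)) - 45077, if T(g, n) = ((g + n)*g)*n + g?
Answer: -54202 + 266450*sqrt(6) ≈ 5.9847e+5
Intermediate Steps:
P(N, f) = sqrt(2)*sqrt(N) (P(N, f) = sqrt(2*N) = sqrt(2)*sqrt(N))
T(g, n) = g + g*n*(g + n) (T(g, n) = (g*(g + n))*n + g = g*n*(g + n) + g = g + g*n*(g + n))
T(-365, P(12, 13)) - 45077 = -365*(1 + (sqrt(2)*sqrt(12))**2 - 365*sqrt(2)*sqrt(12)) - 45077 = -365*(1 + (sqrt(2)*(2*sqrt(3)))**2 - 365*sqrt(2)*2*sqrt(3)) - 45077 = -365*(1 + (2*sqrt(6))**2 - 730*sqrt(6)) - 45077 = -365*(1 + 24 - 730*sqrt(6)) - 45077 = -365*(25 - 730*sqrt(6)) - 45077 = (-9125 + 266450*sqrt(6)) - 45077 = -54202 + 266450*sqrt(6)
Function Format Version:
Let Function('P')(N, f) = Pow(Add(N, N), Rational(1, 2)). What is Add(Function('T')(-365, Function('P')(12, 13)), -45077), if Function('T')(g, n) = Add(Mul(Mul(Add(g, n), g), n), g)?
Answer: Add(-54202, Mul(266450, Pow(6, Rational(1, 2)))) ≈ 5.9847e+5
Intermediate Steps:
Function('P')(N, f) = Mul(Pow(2, Rational(1, 2)), Pow(N, Rational(1, 2))) (Function('P')(N, f) = Pow(Mul(2, N), Rational(1, 2)) = Mul(Pow(2, Rational(1, 2)), Pow(N, Rational(1, 2))))
Function('T')(g, n) = Add(g, Mul(g, n, Add(g, n))) (Function('T')(g, n) = Add(Mul(Mul(g, Add(g, n)), n), g) = Add(Mul(g, n, Add(g, n)), g) = Add(g, Mul(g, n, Add(g, n))))
Add(Function('T')(-365, Function('P')(12, 13)), -45077) = Add(Mul(-365, Add(1, Pow(Mul(Pow(2, Rational(1, 2)), Pow(12, Rational(1, 2))), 2), Mul(-365, Mul(Pow(2, Rational(1, 2)), Pow(12, Rational(1, 2)))))), -45077) = Add(Mul(-365, Add(1, Pow(Mul(Pow(2, Rational(1, 2)), Mul(2, Pow(3, Rational(1, 2)))), 2), Mul(-365, Mul(Pow(2, Rational(1, 2)), Mul(2, Pow(3, Rational(1, 2))))))), -45077) = Add(Mul(-365, Add(1, Pow(Mul(2, Pow(6, Rational(1, 2))), 2), Mul(-365, Mul(2, Pow(6, Rational(1, 2)))))), -45077) = Add(Mul(-365, Add(1, 24, Mul(-730, Pow(6, Rational(1, 2))))), -45077) = Add(Mul(-365, Add(25, Mul(-730, Pow(6, Rational(1, 2))))), -45077) = Add(Add(-9125, Mul(266450, Pow(6, Rational(1, 2)))), -45077) = Add(-54202, Mul(266450, Pow(6, Rational(1, 2))))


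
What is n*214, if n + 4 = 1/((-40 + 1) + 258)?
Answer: -187250/219 ≈ -855.02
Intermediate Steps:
n = -875/219 (n = -4 + 1/((-40 + 1) + 258) = -4 + 1/(-39 + 258) = -4 + 1/219 = -875/219 ≈ -3.9954)
n*214 = -875/219*214 = -187250/219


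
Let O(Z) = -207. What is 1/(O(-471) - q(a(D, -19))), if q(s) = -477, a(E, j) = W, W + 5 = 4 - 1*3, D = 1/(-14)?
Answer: 1/270 ≈ 0.0037037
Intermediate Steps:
D = -1/14 ≈ -0.071429
W = -4 (W = -5 + (4 - 1*3) = -5 + (4 - 3) = -5 + 1 = -4)
a(E, j) = -4
1/(O(-471) - q(a(D, -19))) = 1/(-207 - 1*(-477)) = 1/(-207 + 477) = 1/270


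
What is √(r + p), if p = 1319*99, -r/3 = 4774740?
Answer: 3*I*√1577071 ≈ 3767.4*I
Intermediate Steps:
r = -14324220 (r = -3*4774740 = -14324220)
p = 130581
√(r + p) = √(-14324220 + 130581) = √(-14193639) = 3*I*√1577071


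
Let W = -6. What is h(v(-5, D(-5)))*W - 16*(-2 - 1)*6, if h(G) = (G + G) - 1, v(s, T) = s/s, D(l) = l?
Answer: 282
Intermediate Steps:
v(s, T) = 1
h(G) = -1 + 2*G (h(G) = 2*G - 1 = -1 + 2*G)
h(v(-5, D(-5)))*W - 16*(-2 - 1)*6 = (-1 + 2*1)*(-6) - 16*(-2 - 1)*6 = (-1 + 2)*(-6) - (-48)*6 = 1*(-6) - 16*(-18) = -6 + 288 = 282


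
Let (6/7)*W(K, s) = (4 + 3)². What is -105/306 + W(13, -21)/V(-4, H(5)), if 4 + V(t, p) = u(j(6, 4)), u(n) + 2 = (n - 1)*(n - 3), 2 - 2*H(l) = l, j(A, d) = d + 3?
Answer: 5201/1836 ≈ 2.8328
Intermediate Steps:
j(A, d) = 3 + d
H(l) = 1 - l/2
u(n) = -2 + (-1 + n)*(-3 + n) (u(n) = -2 + (n - 1)*(n - 3) = -2 + (-1 + n)*(-3 + n))
V(t, p) = 18 (V(t, p) = -4 + (1 + (3 + 4)² - 4*(3 + 4)) = -4 + (1 + 7² - 4*7) = -4 + (1 + 49 - 28) = -4 + 22 = 18)
W(K, s) = 343/6 (W(K, s) = 7*(4 + 3)²/6 = (7/6)*7² = (7/6)*49 = 343/6)
-105/306 + W(13, -21)/V(-4, H(5)) = -105/306 + (343/6)/18 = -105*1/306 + (343/6)*(1/18) = -35/102 + 343/108 = 5201/1836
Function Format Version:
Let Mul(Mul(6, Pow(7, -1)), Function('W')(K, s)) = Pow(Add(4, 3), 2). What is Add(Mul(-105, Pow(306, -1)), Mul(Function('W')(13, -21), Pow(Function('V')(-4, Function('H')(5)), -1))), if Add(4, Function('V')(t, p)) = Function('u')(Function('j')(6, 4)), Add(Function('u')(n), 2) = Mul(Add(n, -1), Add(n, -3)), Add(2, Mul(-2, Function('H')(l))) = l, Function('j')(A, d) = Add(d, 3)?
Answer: Rational(5201, 1836) ≈ 2.8328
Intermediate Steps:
Function('j')(A, d) = Add(3, d)
Function('H')(l) = Add(1, Mul(Rational(-1, 2), l))
Function('u')(n) = Add(-2, Mul(Add(-1, n), Add(-3, n))) (Function('u')(n) = Add(-2, Mul(Add(n, -1), Add(n, -3))) = Add(-2, Mul(Add(-1, n), Add(-3, n))))
Function('V')(t, p) = 18 (Function('V')(t, p) = Add(-4, Add(1, Pow(Add(3, 4), 2), Mul(-4, Add(3, 4)))) = Add(-4, Add(1, Pow(7, 2), Mul(-4, 7))) = Add(-4, Add(1, 49, -28)) = Add(-4, 22) = 18)
Function('W')(K, s) = Rational(343, 6) (Function('W')(K, s) = Mul(Rational(7, 6), Pow(Add(4, 3), 2)) = Mul(Rational(7, 6), Pow(7, 2)) = Mul(Rational(7, 6), 49) = Rational(343, 6))
Add(Mul(-105, Pow(306, -1)), Mul(Function('W')(13, -21), Pow(Function('V')(-4, Function('H')(5)), -1))) = Add(Mul(-105, Pow(306, -1)), Mul(Rational(343, 6), Pow(18, -1))) = Add(Mul(-105, Rational(1, 306)), Mul(Rational(343, 6), Rational(1, 18))) = Add(Rational(-35, 102), Rational(343, 108)) = Rational(5201, 1836)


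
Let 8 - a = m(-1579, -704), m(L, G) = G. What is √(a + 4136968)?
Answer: 4*√258605 ≈ 2034.1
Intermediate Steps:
a = 712 (a = 8 - 1*(-704) = 8 + 704 = 712)
√(a + 4136968) = √(712 + 4136968) = √4137680 = 4*√258605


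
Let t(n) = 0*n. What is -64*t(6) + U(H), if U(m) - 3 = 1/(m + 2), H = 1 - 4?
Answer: 2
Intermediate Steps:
H = -3
t(n) = 0
U(m) = 3 + 1/(2 + m) (U(m) = 3 + 1/(m + 2) = 3 + 1/(2 + m))
-64*t(6) + U(H) = -64*0 + (7 + 3*(-3))/(2 - 3) = 0 + (7 - 9)/(-1) = 0 - 1*(-2) = 0 + 2 = 2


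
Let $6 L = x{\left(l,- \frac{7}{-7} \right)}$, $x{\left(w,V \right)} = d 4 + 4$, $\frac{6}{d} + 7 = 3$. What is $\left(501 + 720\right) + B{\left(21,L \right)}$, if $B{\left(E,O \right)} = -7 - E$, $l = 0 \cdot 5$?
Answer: $1193$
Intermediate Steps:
$d = - \frac{3}{2}$ ($d = \frac{6}{-7 + 3} = \frac{6}{-4} = 6 \left(- \frac{1}{4}\right) = - \frac{3}{2} \approx -1.5$)
$l = 0$
$x{\left(w,V \right)} = -2$ ($x{\left(w,V \right)} = \left(- \frac{3}{2}\right) 4 + 4 = -6 + 4 = -2$)
$L = - \frac{1}{3}$ ($L = \frac{1}{6} \left(-2\right) = - \frac{1}{3} \approx -0.33333$)
$\left(501 + 720\right) + B{\left(21,L \right)} = \left(501 + 720\right) - 28 = 1221 - 28 = 1193$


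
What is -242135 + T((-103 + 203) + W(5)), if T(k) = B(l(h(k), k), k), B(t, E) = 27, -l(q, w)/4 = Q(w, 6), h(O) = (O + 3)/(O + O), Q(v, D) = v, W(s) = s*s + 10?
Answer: -242108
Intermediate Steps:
W(s) = 10 + s² (W(s) = s² + 10 = 10 + s²)
h(O) = (3 + O)/(2*O) (h(O) = (3 + O)/((2*O)) = (3 + O)*(1/(2*O)) = (3 + O)/(2*O))
l(q, w) = -4*w
T(k) = 27
-242135 + T((-103 + 203) + W(5)) = -242135 + 27 = -242108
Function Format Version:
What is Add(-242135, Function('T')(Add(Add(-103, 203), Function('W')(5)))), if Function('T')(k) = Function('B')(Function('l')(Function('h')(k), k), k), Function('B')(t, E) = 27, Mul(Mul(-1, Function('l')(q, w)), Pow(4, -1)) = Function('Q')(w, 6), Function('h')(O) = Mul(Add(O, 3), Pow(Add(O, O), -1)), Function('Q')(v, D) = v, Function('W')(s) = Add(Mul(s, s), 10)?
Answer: -242108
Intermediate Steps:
Function('W')(s) = Add(10, Pow(s, 2)) (Function('W')(s) = Add(Pow(s, 2), 10) = Add(10, Pow(s, 2)))
Function('h')(O) = Mul(Rational(1, 2), Pow(O, -1), Add(3, O)) (Function('h')(O) = Mul(Add(3, O), Pow(Mul(2, O), -1)) = Mul(Add(3, O), Mul(Rational(1, 2), Pow(O, -1))) = Mul(Rational(1, 2), Pow(O, -1), Add(3, O)))
Function('l')(q, w) = Mul(-4, w)
Function('T')(k) = 27
Add(-242135, Function('T')(Add(Add(-103, 203), Function('W')(5)))) = Add(-242135, 27) = -242108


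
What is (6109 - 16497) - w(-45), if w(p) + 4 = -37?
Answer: -10347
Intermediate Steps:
w(p) = -41 (w(p) = -4 - 37 = -41)
(6109 - 16497) - w(-45) = (6109 - 16497) - 1*(-41) = -10388 + 41 = -10347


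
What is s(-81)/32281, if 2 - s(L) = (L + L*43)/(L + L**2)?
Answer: 51/645620 ≈ 7.8994e-5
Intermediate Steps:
s(L) = 2 - 44*L/(L + L**2) (s(L) = 2 - (L + L*43)/(L + L**2) = 2 - (L + 43*L)/(L + L**2) = 2 - 44*L/(L + L**2))
s(-81)/32281 = (2*(-21 - 81)/(1 - 81))/32281 = (2*(-102)/(-80))*(1/32281) = (2*(-1/80)*(-102))*(1/32281) = (51/20)*(1/32281) = 51/645620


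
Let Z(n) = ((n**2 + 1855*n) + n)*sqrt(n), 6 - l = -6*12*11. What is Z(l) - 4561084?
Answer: -4561084 + 2117892*sqrt(798) ≈ 5.5267e+7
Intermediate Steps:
l = 798 (l = 6 - (-6*12)*11 = 6 - (-72)*11 = 6 - 1*(-792) = 6 + 792 = 798)
Z(n) = sqrt(n)*(n**2 + 1856*n) (Z(n) = (n**2 + 1856*n)*sqrt(n) = sqrt(n)*(n**2 + 1856*n))
Z(l) - 4561084 = 798**(3/2)*(1856 + 798) - 4561084 = (798*sqrt(798))*2654 - 4561084 = 2117892*sqrt(798) - 4561084 = -4561084 + 2117892*sqrt(798)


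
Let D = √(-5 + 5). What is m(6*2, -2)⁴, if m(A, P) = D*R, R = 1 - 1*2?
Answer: 0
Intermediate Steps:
D = 0 (D = √0 = 0)
R = -1 (R = 1 - 2 = -1)
m(A, P) = 0 (m(A, P) = 0*(-1) = 0)
m(6*2, -2)⁴ = 0⁴ = 0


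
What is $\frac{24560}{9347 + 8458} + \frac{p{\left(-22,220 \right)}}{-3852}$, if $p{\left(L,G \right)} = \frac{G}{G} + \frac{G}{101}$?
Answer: $\frac{661087}{479548} \approx 1.3786$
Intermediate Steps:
$p{\left(L,G \right)} = 1 + \frac{G}{101}$ ($p{\left(L,G \right)} = 1 + G \frac{1}{101} = 1 + \frac{G}{101}$)
$\frac{24560}{9347 + 8458} + \frac{p{\left(-22,220 \right)}}{-3852} = \frac{24560}{9347 + 8458} + \frac{1 + \frac{1}{101} \cdot 220}{-3852} = \frac{24560}{17805} + \left(1 + \frac{220}{101}\right) \left(- \frac{1}{3852}\right) = 24560 \cdot \frac{1}{17805} + \frac{321}{101} \left(- \frac{1}{3852}\right) = \frac{4912}{3561} - \frac{1}{1212} = \frac{661087}{479548}$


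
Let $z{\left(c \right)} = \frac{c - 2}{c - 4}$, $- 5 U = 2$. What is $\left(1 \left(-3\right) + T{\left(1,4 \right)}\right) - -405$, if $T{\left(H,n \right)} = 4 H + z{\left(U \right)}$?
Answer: $\frac{4472}{11} \approx 406.55$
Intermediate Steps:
$U = - \frac{2}{5}$ ($U = \left(- \frac{1}{5}\right) 2 = - \frac{2}{5} \approx -0.4$)
$z{\left(c \right)} = \frac{-2 + c}{-4 + c}$
$T{\left(H,n \right)} = \frac{6}{11} + 4 H$ ($T{\left(H,n \right)} = 4 H + \frac{-2 - \frac{2}{5}}{-4 - \frac{2}{5}} = 4 H + \frac{1}{- \frac{22}{5}} \left(- \frac{12}{5}\right) = 4 H - - \frac{6}{11} = 4 H + \frac{6}{11} = \frac{6}{11} + 4 H$)
$\left(1 \left(-3\right) + T{\left(1,4 \right)}\right) - -405 = \left(1 \left(-3\right) + \left(\frac{6}{11} + 4 \cdot 1\right)\right) - -405 = \left(-3 + \left(\frac{6}{11} + 4\right)\right) + 405 = \left(-3 + \frac{50}{11}\right) + 405 = \frac{17}{11} + 405 = \frac{4472}{11}$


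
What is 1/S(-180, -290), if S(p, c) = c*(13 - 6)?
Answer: -1/2030 ≈ -0.00049261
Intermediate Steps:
S(p, c) = 7*c (S(p, c) = c*7 = 7*c)
1/S(-180, -290) = 1/(7*(-290)) = 1/(-2030) = -1/2030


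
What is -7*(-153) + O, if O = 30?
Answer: 1101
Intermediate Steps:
-7*(-153) + O = -7*(-153) + 30 = 1071 + 30 = 1101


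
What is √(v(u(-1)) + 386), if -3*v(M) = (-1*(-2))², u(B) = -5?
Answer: √3462/3 ≈ 19.613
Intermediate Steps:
v(M) = -4/3 (v(M) = -(-1*(-2))²/3 = -⅓*2² = -⅓*4 = -4/3)
√(v(u(-1)) + 386) = √(-4/3 + 386) = √(1154/3) = √3462/3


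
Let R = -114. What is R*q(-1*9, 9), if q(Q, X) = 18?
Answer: -2052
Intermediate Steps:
R*q(-1*9, 9) = -114*18 = -2052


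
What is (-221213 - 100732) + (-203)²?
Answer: -280736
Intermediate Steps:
(-221213 - 100732) + (-203)² = -321945 + 41209 = -280736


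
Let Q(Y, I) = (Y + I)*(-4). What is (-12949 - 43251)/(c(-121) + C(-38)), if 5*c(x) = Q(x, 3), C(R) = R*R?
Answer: -70250/1923 ≈ -36.531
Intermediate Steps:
C(R) = R²
Q(Y, I) = -4*I - 4*Y (Q(Y, I) = (I + Y)*(-4) = -4*I - 4*Y)
c(x) = -12/5 - 4*x/5 (c(x) = (-4*3 - 4*x)/5 = (-12 - 4*x)/5 = -12/5 - 4*x/5)
(-12949 - 43251)/(c(-121) + C(-38)) = (-12949 - 43251)/((-12/5 - ⅘*(-121)) + (-38)²) = -56200/((-12/5 + 484/5) + 1444) = -56200/(472/5 + 1444) = -56200/7692/5 = -56200*5/7692 = -70250/1923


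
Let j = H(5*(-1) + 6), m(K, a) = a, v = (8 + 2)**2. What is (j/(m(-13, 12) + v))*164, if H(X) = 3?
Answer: 123/28 ≈ 4.3929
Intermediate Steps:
v = 100 (v = 10**2 = 100)
j = 3
(j/(m(-13, 12) + v))*164 = (3/(12 + 100))*164 = (3/112)*164 = 123/28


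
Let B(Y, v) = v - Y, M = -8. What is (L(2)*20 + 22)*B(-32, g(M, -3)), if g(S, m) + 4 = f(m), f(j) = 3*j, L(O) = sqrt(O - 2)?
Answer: 418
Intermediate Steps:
L(O) = sqrt(-2 + O)
g(S, m) = -4 + 3*m
(L(2)*20 + 22)*B(-32, g(M, -3)) = (sqrt(-2 + 2)*20 + 22)*((-4 + 3*(-3)) - 1*(-32)) = (sqrt(0)*20 + 22)*((-4 - 9) + 32) = (0*20 + 22)*(-13 + 32) = (0 + 22)*19 = 22*19 = 418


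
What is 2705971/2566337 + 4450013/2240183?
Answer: 17482103245074/5749064519671 ≈ 3.0409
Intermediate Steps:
2705971/2566337 + 4450013/2240183 = 17482103245074/5749064519671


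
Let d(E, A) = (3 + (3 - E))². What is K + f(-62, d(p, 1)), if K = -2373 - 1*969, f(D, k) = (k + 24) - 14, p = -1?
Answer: -3283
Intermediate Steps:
d(E, A) = (6 - E)²
f(D, k) = 10 + k (f(D, k) = (24 + k) - 14 = 10 + k)
K = -3342 (K = -2373 - 969 = -3342)
K + f(-62, d(p, 1)) = -3342 + (10 + (-6 - 1)²) = -3342 + (10 + (-7)²) = -3342 + (10 + 49) = -3342 + 59 = -3283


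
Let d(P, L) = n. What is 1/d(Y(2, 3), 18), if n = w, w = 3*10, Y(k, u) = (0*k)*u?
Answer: 1/30 ≈ 0.033333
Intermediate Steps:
Y(k, u) = 0 (Y(k, u) = 0*u = 0)
w = 30
n = 30
d(P, L) = 30
1/d(Y(2, 3), 18) = 1/30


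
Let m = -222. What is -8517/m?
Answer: 2839/74 ≈ 38.365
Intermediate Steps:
-8517/m = -8517/(-222) = -8517*(-1/222) = 2839/74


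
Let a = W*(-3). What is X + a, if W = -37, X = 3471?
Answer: 3582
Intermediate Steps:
a = 111 (a = -37*(-3) = 111)
X + a = 3471 + 111 = 3582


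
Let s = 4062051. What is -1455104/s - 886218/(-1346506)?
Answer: 16740371903/55812000447 ≈ 0.29994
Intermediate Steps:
-1455104/s - 886218/(-1346506) = -1455104/4062051 - 886218/(-1346506) = -1455104*1/4062051 - 886218*(-1/1346506) = -29696/82899 + 443109/673253 = 16740371903/55812000447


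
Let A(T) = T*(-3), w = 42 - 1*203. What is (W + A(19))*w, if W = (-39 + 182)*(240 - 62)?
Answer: -4088917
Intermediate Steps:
w = -161 (w = 42 - 203 = -161)
W = 25454 (W = 143*178 = 25454)
A(T) = -3*T
(W + A(19))*w = (25454 - 3*19)*(-161) = (25454 - 57)*(-161) = 25397*(-161) = -4088917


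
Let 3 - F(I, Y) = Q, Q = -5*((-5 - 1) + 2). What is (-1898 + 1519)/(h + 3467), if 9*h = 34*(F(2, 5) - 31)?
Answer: -1137/9857 ≈ -0.11535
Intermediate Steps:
Q = 20 (Q = -5*(-6 + 2) = -5*(-4) = 20)
F(I, Y) = -17 (F(I, Y) = 3 - 1*20 = 3 - 20 = -17)
h = -544/3 (h = (34*(-17 - 31))/9 = (34*(-48))/9 = (1/9)*(-1632) = -544/3 ≈ -181.33)
(-1898 + 1519)/(h + 3467) = (-1898 + 1519)/(-544/3 + 3467) = -379/9857/3 = -379*3/9857 = -1137/9857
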